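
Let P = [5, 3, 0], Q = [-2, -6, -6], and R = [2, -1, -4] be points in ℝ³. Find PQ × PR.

(12, -10, 1)

PQ = (-7, -9, -6)
PR = (-3, -4, -4)
i: (-9)·(-4) - (-6)·(-4) = 36 - 24 = 12
j: (-6)·(-3) - (-7)·(-4) = 18 - 28 = -10
k: (-7)·(-4) - (-9)·(-3) = 28 - 27 = 1
PQ × PR = (12, -10, 1)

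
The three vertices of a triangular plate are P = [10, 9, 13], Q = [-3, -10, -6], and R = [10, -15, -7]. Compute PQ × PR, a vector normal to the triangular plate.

PQ = (-13, -19, -19)
PR = (0, -24, -20)
i: (-19)·(-20) - (-19)·(-24) = 380 - 456 = -76
j: (-19)·0 - (-13)·(-20) = 0 - 260 = -260
k: (-13)·(-24) - (-19)·0 = 312 - 0 = 312
PQ × PR = (-76, -260, 312)

(-76, -260, 312)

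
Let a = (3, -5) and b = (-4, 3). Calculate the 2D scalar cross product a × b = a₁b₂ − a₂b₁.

3·3 - (-5)·(-4) = 9 - 20 = -11

-11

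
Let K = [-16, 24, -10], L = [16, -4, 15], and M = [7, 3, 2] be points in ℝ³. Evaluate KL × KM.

(189, 191, -28)

KL = (32, -28, 25)
KM = (23, -21, 12)
i: (-28)·12 - 25·(-21) = -336 - (-525) = 189
j: 25·23 - 32·12 = 575 - 384 = 191
k: 32·(-21) - (-28)·23 = -672 - (-644) = -28
KL × KM = (189, 191, -28)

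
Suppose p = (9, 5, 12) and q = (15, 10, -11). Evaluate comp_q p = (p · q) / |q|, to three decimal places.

p · q = 9·15 + 5·10 + 12·(-11) = 135 + 50 - 132 = 53
|q| = √(225 + 100 + 121) = √446 ≈ 21.1187
comp_q p = 53 / √446 ≈ 2.510

2.510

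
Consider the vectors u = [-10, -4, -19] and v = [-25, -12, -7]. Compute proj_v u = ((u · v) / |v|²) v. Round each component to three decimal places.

(-13.172, -6.323, -3.688)

u · v = (-10)·(-25) + (-4)·(-12) + (-19)·(-7) = 250 + 48 + 133 = 431
|v|² = 625 + 144 + 49 = 818
proj_v u = (431/818) · (-25, -12, -7) ≈ (-13.172, -6.323, -3.688)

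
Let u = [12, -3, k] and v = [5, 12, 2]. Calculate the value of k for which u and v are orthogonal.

u · v = 12·5 + (-3)·12 + k·2 = 24 + 2k
Set equal to 0: 2k = -24, so k = -12.

-12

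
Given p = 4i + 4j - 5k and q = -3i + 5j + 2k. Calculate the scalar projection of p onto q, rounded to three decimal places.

-0.324

p · q = 4·(-3) + 4·5 + (-5)·2 = -12 + 20 - 10 = -2
|q| = √(9 + 25 + 4) = √38 ≈ 6.1644
comp_q p = -2 / √38 ≈ -0.324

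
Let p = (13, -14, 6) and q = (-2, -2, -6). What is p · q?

-34

p · q = 13·(-2) + (-14)·(-2) + 6·(-6) = -26 + 28 - 36 = -34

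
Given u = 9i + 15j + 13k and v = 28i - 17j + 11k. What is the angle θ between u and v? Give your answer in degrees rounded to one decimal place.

u · v = 9·28 + 15·(-17) + 13·11 = 252 - 255 + 143 = 140
|u|² = 81 + 225 + 169 = 475,  |u| = √475 ≈ 21.794495
|v|² = 784 + 289 + 121 = 1194,  |v| = √1194 ≈ 34.554305
cos θ = 140 / (21.794495 · 34.554305) ≈ 0.18590
θ = arccos(0.18590) ≈ 79.3°

79.3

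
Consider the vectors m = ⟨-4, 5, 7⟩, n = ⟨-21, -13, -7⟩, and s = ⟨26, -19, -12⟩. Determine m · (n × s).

n × s:
i: (-13)·(-12) - (-7)·(-19) = 156 - 133 = 23
j: (-7)·26 - (-21)·(-12) = -182 - 252 = -434
k: (-21)·(-19) - (-13)·26 = 399 - (-338) = 737
n × s = (23, -434, 737)
m · (n × s) = (-4)·23 + 5·(-434) + 7·737 = -92 - 2170 + 5159 = 2897

2897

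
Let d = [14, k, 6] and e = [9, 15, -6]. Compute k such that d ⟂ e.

-6

d · e = 14·9 + k·15 + 6·(-6) = 90 + 15k
Set equal to 0: 15k = -90, so k = -6.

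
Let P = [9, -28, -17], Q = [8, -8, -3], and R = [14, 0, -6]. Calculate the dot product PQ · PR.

709

PQ = Q − P = (-1, 20, 14)
PR = R − P = (5, 28, 11)
PQ · PR = (-1)·5 + 20·28 + 14·11 = -5 + 560 + 154 = 709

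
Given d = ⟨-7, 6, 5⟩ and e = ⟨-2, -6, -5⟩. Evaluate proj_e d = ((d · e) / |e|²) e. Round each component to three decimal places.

(1.446, 4.338, 3.615)

d · e = (-7)·(-2) + 6·(-6) + 5·(-5) = 14 - 36 - 25 = -47
|e|² = 4 + 36 + 25 = 65
proj_e d = (-47/65) · (-2, -6, -5) ≈ (1.446, 4.338, 3.615)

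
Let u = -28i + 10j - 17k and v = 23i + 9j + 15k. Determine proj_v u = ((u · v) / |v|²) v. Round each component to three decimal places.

u · v = (-28)·23 + 10·9 + (-17)·15 = -644 + 90 - 255 = -809
|v|² = 529 + 81 + 225 = 835
proj_v u = (-809/835) · (23, 9, 15) ≈ (-22.284, -8.720, -14.533)

(-22.284, -8.720, -14.533)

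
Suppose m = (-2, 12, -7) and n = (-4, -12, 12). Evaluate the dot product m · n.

-220

m · n = (-2)·(-4) + 12·(-12) + (-7)·12 = 8 - 144 - 84 = -220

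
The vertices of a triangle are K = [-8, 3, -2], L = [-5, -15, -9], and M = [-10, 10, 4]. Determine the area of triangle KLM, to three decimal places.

30.504

KL = (3, -18, -7),  KM = (-2, 7, 6)
i: (-18)·6 - (-7)·7 = -108 - (-49) = -59
j: (-7)·(-2) - 3·6 = 14 - 18 = -4
k: 3·7 - (-18)·(-2) = 21 - 36 = -15
KL × KM = (-59, -4, -15)
|KL × KM| = √3722 ≈ 61.0082
area = ½ · 61.0082 ≈ 30.504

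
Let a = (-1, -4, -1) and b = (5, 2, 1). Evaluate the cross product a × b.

i: (-4)·1 - (-1)·2 = -4 - (-2) = -2
j: (-1)·5 - (-1)·1 = -5 - (-1) = -4
k: (-1)·2 - (-4)·5 = -2 - (-20) = 18
a × b = (-2, -4, 18)

(-2, -4, 18)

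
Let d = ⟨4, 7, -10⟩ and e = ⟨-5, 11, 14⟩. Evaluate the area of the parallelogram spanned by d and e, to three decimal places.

i: 7·14 - (-10)·11 = 98 - (-110) = 208
j: (-10)·(-5) - 4·14 = 50 - 56 = -6
k: 4·11 - 7·(-5) = 44 - (-35) = 79
d × e = (208, -6, 79)
|d × e| = √(208² + (-6)² + 79²) = √49541 ≈ 222.5781

222.578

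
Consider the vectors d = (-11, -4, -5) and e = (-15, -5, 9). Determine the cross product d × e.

i: (-4)·9 - (-5)·(-5) = -36 - 25 = -61
j: (-5)·(-15) - (-11)·9 = 75 - (-99) = 174
k: (-11)·(-5) - (-4)·(-15) = 55 - 60 = -5
d × e = (-61, 174, -5)

(-61, 174, -5)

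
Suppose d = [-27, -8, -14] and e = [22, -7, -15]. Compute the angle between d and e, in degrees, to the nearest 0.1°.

112.3

d · e = (-27)·22 + (-8)·(-7) + (-14)·(-15) = -594 + 56 + 210 = -328
|d|² = 729 + 64 + 196 = 989,  |d| = √989 ≈ 31.448370
|e|² = 484 + 49 + 225 = 758,  |e| = √758 ≈ 27.531800
cos θ = -328 / (31.448370 · 27.531800) ≈ -0.37883
θ = arccos(-0.37883) ≈ 112.3°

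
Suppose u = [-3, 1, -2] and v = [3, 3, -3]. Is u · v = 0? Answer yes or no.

u · v = (-3)·3 + 1·3 + (-2)·(-3) = -9 + 3 + 6 = 0
Zero, so the vectors are orthogonal.

yes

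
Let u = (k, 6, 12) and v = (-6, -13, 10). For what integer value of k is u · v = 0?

7

u · v = k·(-6) + 6·(-13) + 12·10 = 42 - 6k
Set equal to 0: -6k = -42, so k = 7.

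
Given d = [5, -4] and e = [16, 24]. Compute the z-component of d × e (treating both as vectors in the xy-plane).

184

5·24 - (-4)·16 = 120 - (-64) = 184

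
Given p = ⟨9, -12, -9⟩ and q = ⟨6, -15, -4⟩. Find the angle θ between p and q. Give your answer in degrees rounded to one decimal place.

22.0

p · q = 9·6 + (-12)·(-15) + (-9)·(-4) = 54 + 180 + 36 = 270
|p|² = 81 + 144 + 81 = 306,  |p| = √306 ≈ 17.492856
|q|² = 36 + 225 + 16 = 277,  |q| = √277 ≈ 16.643317
cos θ = 270 / (17.492856 · 16.643317) ≈ 0.92739
θ = arccos(0.92739) ≈ 22.0°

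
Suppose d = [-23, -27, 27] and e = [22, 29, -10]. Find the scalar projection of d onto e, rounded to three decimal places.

d · e = (-23)·22 + (-27)·29 + 27·(-10) = -506 - 783 - 270 = -1559
|e| = √(484 + 841 + 100) = √1425 ≈ 37.7492
comp_e d = -1559 / √1425 ≈ -41.299

-41.299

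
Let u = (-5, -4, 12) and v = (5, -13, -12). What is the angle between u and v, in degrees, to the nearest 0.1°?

u · v = (-5)·5 + (-4)·(-13) + 12·(-12) = -25 + 52 - 144 = -117
|u|² = 25 + 16 + 144 = 185,  |u| = √185 ≈ 13.601471
|v|² = 25 + 169 + 144 = 338,  |v| = √338 ≈ 18.384776
cos θ = -117 / (13.601471 · 18.384776) ≈ -0.46789
θ = arccos(-0.46789) ≈ 117.9°

117.9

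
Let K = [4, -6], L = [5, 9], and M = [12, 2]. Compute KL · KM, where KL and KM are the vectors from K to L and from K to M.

KL = L − K = (1, 15)
KM = M − K = (8, 8)
KL · KM = 1·8 + 15·8 = 8 + 120 = 128

128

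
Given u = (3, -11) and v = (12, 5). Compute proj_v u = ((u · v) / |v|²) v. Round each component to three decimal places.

(-1.349, -0.562)

u · v = 3·12 + (-11)·5 = 36 - 55 = -19
|v|² = 144 + 25 = 169
proj_v u = (-19/169) · (12, 5) ≈ (-1.349, -0.562)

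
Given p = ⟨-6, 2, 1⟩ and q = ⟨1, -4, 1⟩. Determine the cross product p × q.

(6, 7, 22)

i: 2·1 - 1·(-4) = 2 - (-4) = 6
j: 1·1 - (-6)·1 = 1 - (-6) = 7
k: (-6)·(-4) - 2·1 = 24 - 2 = 22
p × q = (6, 7, 22)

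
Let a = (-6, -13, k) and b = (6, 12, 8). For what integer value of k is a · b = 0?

24

a · b = (-6)·6 + (-13)·12 + k·8 = -192 + 8k
Set equal to 0: 8k = 192, so k = 24.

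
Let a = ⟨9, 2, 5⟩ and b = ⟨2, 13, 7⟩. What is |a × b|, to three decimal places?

i: 2·7 - 5·13 = 14 - 65 = -51
j: 5·2 - 9·7 = 10 - 63 = -53
k: 9·13 - 2·2 = 117 - 4 = 113
a × b = (-51, -53, 113)
|a × b| = √((-51)² + (-53)² + 113²) = √18179 ≈ 134.8295

134.830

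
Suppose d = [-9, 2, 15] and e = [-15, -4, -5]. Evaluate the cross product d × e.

i: 2·(-5) - 15·(-4) = -10 - (-60) = 50
j: 15·(-15) - (-9)·(-5) = -225 - 45 = -270
k: (-9)·(-4) - 2·(-15) = 36 - (-30) = 66
d × e = (50, -270, 66)

(50, -270, 66)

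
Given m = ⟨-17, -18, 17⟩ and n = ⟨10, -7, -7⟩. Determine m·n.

m · n = (-17)·10 + (-18)·(-7) + 17·(-7) = -170 + 126 - 119 = -163

-163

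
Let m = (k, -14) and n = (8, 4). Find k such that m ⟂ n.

m · n = k·8 + (-14)·4 = -56 + 8k
Set equal to 0: 8k = 56, so k = 7.

7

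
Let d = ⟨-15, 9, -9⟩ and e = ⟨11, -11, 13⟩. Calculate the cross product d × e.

(18, 96, 66)

i: 9·13 - (-9)·(-11) = 117 - 99 = 18
j: (-9)·11 - (-15)·13 = -99 - (-195) = 96
k: (-15)·(-11) - 9·11 = 165 - 99 = 66
d × e = (18, 96, 66)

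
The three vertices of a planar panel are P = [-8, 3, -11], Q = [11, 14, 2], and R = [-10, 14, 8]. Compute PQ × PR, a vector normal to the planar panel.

PQ = (19, 11, 13)
PR = (-2, 11, 19)
i: 11·19 - 13·11 = 209 - 143 = 66
j: 13·(-2) - 19·19 = -26 - 361 = -387
k: 19·11 - 11·(-2) = 209 - (-22) = 231
PQ × PR = (66, -387, 231)

(66, -387, 231)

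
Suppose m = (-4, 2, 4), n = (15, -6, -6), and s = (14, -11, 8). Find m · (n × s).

n × s:
i: (-6)·8 - (-6)·(-11) = -48 - 66 = -114
j: (-6)·14 - 15·8 = -84 - 120 = -204
k: 15·(-11) - (-6)·14 = -165 - (-84) = -81
n × s = (-114, -204, -81)
m · (n × s) = (-4)·(-114) + 2·(-204) + 4·(-81) = 456 - 408 - 324 = -276

-276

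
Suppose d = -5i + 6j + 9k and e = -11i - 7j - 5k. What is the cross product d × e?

i: 6·(-5) - 9·(-7) = -30 - (-63) = 33
j: 9·(-11) - (-5)·(-5) = -99 - 25 = -124
k: (-5)·(-7) - 6·(-11) = 35 - (-66) = 101
d × e = (33, -124, 101)

(33, -124, 101)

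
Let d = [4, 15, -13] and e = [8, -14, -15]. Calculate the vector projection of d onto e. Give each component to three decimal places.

(0.280, -0.491, -0.526)

d · e = 4·8 + 15·(-14) + (-13)·(-15) = 32 - 210 + 195 = 17
|e|² = 64 + 196 + 225 = 485
proj_e d = (17/485) · (8, -14, -15) ≈ (0.280, -0.491, -0.526)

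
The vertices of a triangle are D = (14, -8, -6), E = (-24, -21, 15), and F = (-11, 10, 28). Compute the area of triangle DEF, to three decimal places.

DE = (-38, -13, 21),  DF = (-25, 18, 34)
i: (-13)·34 - 21·18 = -442 - 378 = -820
j: 21·(-25) - (-38)·34 = -525 - (-1292) = 767
k: (-38)·18 - (-13)·(-25) = -684 - 325 = -1009
DE × DF = (-820, 767, -1009)
|DE × DF| = √2278770 ≈ 1509.5595
area = ½ · 1509.5595 ≈ 754.780

754.780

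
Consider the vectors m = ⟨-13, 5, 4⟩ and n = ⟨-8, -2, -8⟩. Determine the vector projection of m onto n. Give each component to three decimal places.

m · n = (-13)·(-8) + 5·(-2) + 4·(-8) = 104 - 10 - 32 = 62
|n|² = 64 + 4 + 64 = 132
proj_n m = (62/132) · (-8, -2, -8) ≈ (-3.758, -0.939, -3.758)

(-3.758, -0.939, -3.758)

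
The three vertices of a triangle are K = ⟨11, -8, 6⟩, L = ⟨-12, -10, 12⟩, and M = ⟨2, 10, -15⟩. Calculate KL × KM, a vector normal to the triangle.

KL = (-23, -2, 6)
KM = (-9, 18, -21)
i: (-2)·(-21) - 6·18 = 42 - 108 = -66
j: 6·(-9) - (-23)·(-21) = -54 - 483 = -537
k: (-23)·18 - (-2)·(-9) = -414 - 18 = -432
KL × KM = (-66, -537, -432)

(-66, -537, -432)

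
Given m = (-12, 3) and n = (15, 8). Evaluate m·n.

-156

m · n = (-12)·15 + 3·8 = -180 + 24 = -156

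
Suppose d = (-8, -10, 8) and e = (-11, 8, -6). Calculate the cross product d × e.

i: (-10)·(-6) - 8·8 = 60 - 64 = -4
j: 8·(-11) - (-8)·(-6) = -88 - 48 = -136
k: (-8)·8 - (-10)·(-11) = -64 - 110 = -174
d × e = (-4, -136, -174)

(-4, -136, -174)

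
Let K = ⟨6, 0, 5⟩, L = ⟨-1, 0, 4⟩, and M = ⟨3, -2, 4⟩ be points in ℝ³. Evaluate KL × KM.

KL = (-7, 0, -1)
KM = (-3, -2, -1)
i: 0·(-1) - (-1)·(-2) = 0 - 2 = -2
j: (-1)·(-3) - (-7)·(-1) = 3 - 7 = -4
k: (-7)·(-2) - 0·(-3) = 14 - 0 = 14
KL × KM = (-2, -4, 14)

(-2, -4, 14)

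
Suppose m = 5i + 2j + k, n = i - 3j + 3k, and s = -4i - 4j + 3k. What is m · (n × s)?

-31

n × s:
i: (-3)·3 - 3·(-4) = -9 - (-12) = 3
j: 3·(-4) - 1·3 = -12 - 3 = -15
k: 1·(-4) - (-3)·(-4) = -4 - 12 = -16
n × s = (3, -15, -16)
m · (n × s) = 5·3 + 2·(-15) + 1·(-16) = 15 - 30 - 16 = -31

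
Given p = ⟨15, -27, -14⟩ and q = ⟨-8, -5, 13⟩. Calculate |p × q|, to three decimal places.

518.470

i: (-27)·13 - (-14)·(-5) = -351 - 70 = -421
j: (-14)·(-8) - 15·13 = 112 - 195 = -83
k: 15·(-5) - (-27)·(-8) = -75 - 216 = -291
p × q = (-421, -83, -291)
|p × q| = √((-421)² + (-83)² + (-291)²) = √268811 ≈ 518.4699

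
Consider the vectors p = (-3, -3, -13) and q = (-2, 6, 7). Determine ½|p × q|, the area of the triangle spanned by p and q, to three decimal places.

i: (-3)·7 - (-13)·6 = -21 - (-78) = 57
j: (-13)·(-2) - (-3)·7 = 26 - (-21) = 47
k: (-3)·6 - (-3)·(-2) = -18 - 6 = -24
p × q = (57, 47, -24)
|p × q| = √(57² + 47² + (-24)²) = √6034 ≈ 77.6788
area = ½ · 77.6788 ≈ 38.839

38.839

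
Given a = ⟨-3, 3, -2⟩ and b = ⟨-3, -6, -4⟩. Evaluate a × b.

i: 3·(-4) - (-2)·(-6) = -12 - 12 = -24
j: (-2)·(-3) - (-3)·(-4) = 6 - 12 = -6
k: (-3)·(-6) - 3·(-3) = 18 - (-9) = 27
a × b = (-24, -6, 27)

(-24, -6, 27)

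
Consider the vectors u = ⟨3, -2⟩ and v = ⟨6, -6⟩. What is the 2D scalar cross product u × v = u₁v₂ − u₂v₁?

-6

3·(-6) - (-2)·6 = -18 - (-12) = -6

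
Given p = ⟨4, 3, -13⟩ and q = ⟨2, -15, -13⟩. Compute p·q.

p · q = 4·2 + 3·(-15) + (-13)·(-13) = 8 - 45 + 169 = 132

132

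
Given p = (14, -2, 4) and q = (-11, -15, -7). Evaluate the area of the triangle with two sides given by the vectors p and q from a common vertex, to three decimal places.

124.716

i: (-2)·(-7) - 4·(-15) = 14 - (-60) = 74
j: 4·(-11) - 14·(-7) = -44 - (-98) = 54
k: 14·(-15) - (-2)·(-11) = -210 - 22 = -232
p × q = (74, 54, -232)
|p × q| = √(74² + 54² + (-232)²) = √62216 ≈ 249.4314
area = ½ · 249.4314 ≈ 124.716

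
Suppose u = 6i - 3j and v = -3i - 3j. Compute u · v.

u · v = 6·(-3) + (-3)·(-3) = -18 + 9 = -9

-9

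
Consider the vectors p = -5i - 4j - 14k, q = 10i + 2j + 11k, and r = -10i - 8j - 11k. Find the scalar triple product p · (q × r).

q × r:
i: 2·(-11) - 11·(-8) = -22 - (-88) = 66
j: 11·(-10) - 10·(-11) = -110 - (-110) = 0
k: 10·(-8) - 2·(-10) = -80 - (-20) = -60
q × r = (66, 0, -60)
p · (q × r) = (-5)·66 + (-4)·0 + (-14)·(-60) = -330 + 0 + 840 = 510

510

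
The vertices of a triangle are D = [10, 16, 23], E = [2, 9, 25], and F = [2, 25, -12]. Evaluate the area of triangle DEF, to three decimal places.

DE = (-8, -7, 2),  DF = (-8, 9, -35)
i: (-7)·(-35) - 2·9 = 245 - 18 = 227
j: 2·(-8) - (-8)·(-35) = -16 - 280 = -296
k: (-8)·9 - (-7)·(-8) = -72 - 56 = -128
DE × DF = (227, -296, -128)
|DE × DF| = √155529 ≈ 394.3717
area = ½ · 394.3717 ≈ 197.186

197.186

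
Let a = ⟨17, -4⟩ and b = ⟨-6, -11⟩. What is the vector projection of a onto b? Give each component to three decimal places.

a · b = 17·(-6) + (-4)·(-11) = -102 + 44 = -58
|b|² = 36 + 121 = 157
proj_b a = (-58/157) · (-6, -11) ≈ (2.217, 4.064)

(2.217, 4.064)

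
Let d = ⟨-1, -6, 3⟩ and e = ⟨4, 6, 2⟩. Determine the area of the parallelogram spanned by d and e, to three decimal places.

37.683

i: (-6)·2 - 3·6 = -12 - 18 = -30
j: 3·4 - (-1)·2 = 12 - (-2) = 14
k: (-1)·6 - (-6)·4 = -6 - (-24) = 18
d × e = (-30, 14, 18)
|d × e| = √((-30)² + 14² + 18²) = √1420 ≈ 37.6829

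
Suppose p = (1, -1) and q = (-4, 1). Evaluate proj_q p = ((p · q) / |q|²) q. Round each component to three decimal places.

(1.176, -0.294)

p · q = 1·(-4) + (-1)·1 = -4 - 1 = -5
|q|² = 16 + 1 = 17
proj_q p = (-5/17) · (-4, 1) ≈ (1.176, -0.294)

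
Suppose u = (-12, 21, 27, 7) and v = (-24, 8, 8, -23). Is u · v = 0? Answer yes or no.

u · v = (-12)·(-24) + 21·8 + 27·8 + 7·(-23) = 288 + 168 + 216 - 161 = 511
Nonzero, so the vectors are not orthogonal.

no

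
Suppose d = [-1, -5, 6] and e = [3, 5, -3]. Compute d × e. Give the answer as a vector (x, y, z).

(-15, 15, 10)

i: (-5)·(-3) - 6·5 = 15 - 30 = -15
j: 6·3 - (-1)·(-3) = 18 - 3 = 15
k: (-1)·5 - (-5)·3 = -5 - (-15) = 10
d × e = (-15, 15, 10)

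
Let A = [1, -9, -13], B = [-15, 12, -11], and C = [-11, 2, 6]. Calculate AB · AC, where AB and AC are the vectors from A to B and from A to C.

461

AB = B − A = (-16, 21, 2)
AC = C − A = (-12, 11, 19)
AB · AC = (-16)·(-12) + 21·11 + 2·19 = 192 + 231 + 38 = 461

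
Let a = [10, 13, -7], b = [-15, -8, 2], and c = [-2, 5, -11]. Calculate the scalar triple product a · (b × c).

-780

b × c:
i: (-8)·(-11) - 2·5 = 88 - 10 = 78
j: 2·(-2) - (-15)·(-11) = -4 - 165 = -169
k: (-15)·5 - (-8)·(-2) = -75 - 16 = -91
b × c = (78, -169, -91)
a · (b × c) = 10·78 + 13·(-169) + (-7)·(-91) = 780 - 2197 + 637 = -780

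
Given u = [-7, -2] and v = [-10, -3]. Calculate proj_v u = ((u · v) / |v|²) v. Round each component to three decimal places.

(-6.972, -2.092)

u · v = (-7)·(-10) + (-2)·(-3) = 70 + 6 = 76
|v|² = 100 + 9 = 109
proj_v u = (76/109) · (-10, -3) ≈ (-6.972, -2.092)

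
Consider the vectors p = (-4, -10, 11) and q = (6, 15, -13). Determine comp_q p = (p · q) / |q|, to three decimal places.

-15.287

p · q = (-4)·6 + (-10)·15 + 11·(-13) = -24 - 150 - 143 = -317
|q| = √(36 + 225 + 169) = √430 ≈ 20.7364
comp_q p = -317 / √430 ≈ -15.287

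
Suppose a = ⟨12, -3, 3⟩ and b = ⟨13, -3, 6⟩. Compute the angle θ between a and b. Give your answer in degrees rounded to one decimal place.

a · b = 12·13 + (-3)·(-3) + 3·6 = 156 + 9 + 18 = 183
|a|² = 144 + 9 + 9 = 162,  |a| = √162 ≈ 12.727922
|b|² = 169 + 9 + 36 = 214,  |b| = √214 ≈ 14.628739
cos θ = 183 / (12.727922 · 14.628739) ≈ 0.98285
θ = arccos(0.98285) ≈ 10.6°

10.6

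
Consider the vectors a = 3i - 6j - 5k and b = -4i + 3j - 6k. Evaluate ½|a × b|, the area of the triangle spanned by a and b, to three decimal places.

i: (-6)·(-6) - (-5)·3 = 36 - (-15) = 51
j: (-5)·(-4) - 3·(-6) = 20 - (-18) = 38
k: 3·3 - (-6)·(-4) = 9 - 24 = -15
a × b = (51, 38, -15)
|a × b| = √(51² + 38² + (-15)²) = √4270 ≈ 65.3452
area = ½ · 65.3452 ≈ 32.673

32.673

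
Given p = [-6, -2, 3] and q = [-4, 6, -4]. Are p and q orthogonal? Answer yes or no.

p · q = (-6)·(-4) + (-2)·6 + 3·(-4) = 24 - 12 - 12 = 0
Zero, so the vectors are orthogonal.

yes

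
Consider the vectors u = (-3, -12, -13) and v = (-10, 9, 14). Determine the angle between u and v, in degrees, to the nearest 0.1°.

138.3

u · v = (-3)·(-10) + (-12)·9 + (-13)·14 = 30 - 108 - 182 = -260
|u|² = 9 + 144 + 169 = 322,  |u| = √322 ≈ 17.944358
|v|² = 100 + 81 + 196 = 377,  |v| = √377 ≈ 19.416488
cos θ = -260 / (17.944358 · 19.416488) ≈ -0.74623
θ = arccos(-0.74623) ≈ 138.3°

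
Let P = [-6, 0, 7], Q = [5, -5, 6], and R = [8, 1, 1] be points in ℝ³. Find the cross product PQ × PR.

PQ = (11, -5, -1)
PR = (14, 1, -6)
i: (-5)·(-6) - (-1)·1 = 30 - (-1) = 31
j: (-1)·14 - 11·(-6) = -14 - (-66) = 52
k: 11·1 - (-5)·14 = 11 - (-70) = 81
PQ × PR = (31, 52, 81)

(31, 52, 81)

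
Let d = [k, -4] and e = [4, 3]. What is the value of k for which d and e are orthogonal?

3

d · e = k·4 + (-4)·3 = -12 + 4k
Set equal to 0: 4k = 12, so k = 3.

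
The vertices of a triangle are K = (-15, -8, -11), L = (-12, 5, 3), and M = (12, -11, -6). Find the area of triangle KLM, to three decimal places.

261.160

KL = (3, 13, 14),  KM = (27, -3, 5)
i: 13·5 - 14·(-3) = 65 - (-42) = 107
j: 14·27 - 3·5 = 378 - 15 = 363
k: 3·(-3) - 13·27 = -9 - 351 = -360
KL × KM = (107, 363, -360)
|KL × KM| = √272818 ≈ 522.3198
area = ½ · 522.3198 ≈ 261.160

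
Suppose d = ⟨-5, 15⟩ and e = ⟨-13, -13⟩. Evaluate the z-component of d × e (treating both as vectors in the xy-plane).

(-5)·(-13) - 15·(-13) = 65 - (-195) = 260

260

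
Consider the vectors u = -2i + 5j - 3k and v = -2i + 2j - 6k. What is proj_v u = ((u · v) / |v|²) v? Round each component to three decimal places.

u · v = (-2)·(-2) + 5·2 + (-3)·(-6) = 4 + 10 + 18 = 32
|v|² = 4 + 4 + 36 = 44
proj_v u = (32/44) · (-2, 2, -6) ≈ (-1.455, 1.455, -4.364)

(-1.455, 1.455, -4.364)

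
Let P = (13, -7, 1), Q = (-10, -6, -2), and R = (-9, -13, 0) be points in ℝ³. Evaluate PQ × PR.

PQ = (-23, 1, -3)
PR = (-22, -6, -1)
i: 1·(-1) - (-3)·(-6) = -1 - 18 = -19
j: (-3)·(-22) - (-23)·(-1) = 66 - 23 = 43
k: (-23)·(-6) - 1·(-22) = 138 - (-22) = 160
PQ × PR = (-19, 43, 160)

(-19, 43, 160)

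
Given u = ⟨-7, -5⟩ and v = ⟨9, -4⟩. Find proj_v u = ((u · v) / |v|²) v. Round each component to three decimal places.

(-3.990, 1.773)

u · v = (-7)·9 + (-5)·(-4) = -63 + 20 = -43
|v|² = 81 + 16 = 97
proj_v u = (-43/97) · (9, -4) ≈ (-3.990, 1.773)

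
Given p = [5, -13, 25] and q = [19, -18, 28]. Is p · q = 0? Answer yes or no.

no

p · q = 5·19 + (-13)·(-18) + 25·28 = 95 + 234 + 700 = 1029
Nonzero, so the vectors are not orthogonal.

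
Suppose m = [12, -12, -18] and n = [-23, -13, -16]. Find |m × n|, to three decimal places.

745.402

i: (-12)·(-16) - (-18)·(-13) = 192 - 234 = -42
j: (-18)·(-23) - 12·(-16) = 414 - (-192) = 606
k: 12·(-13) - (-12)·(-23) = -156 - 276 = -432
m × n = (-42, 606, -432)
|m × n| = √((-42)² + 606² + (-432)²) = √555624 ≈ 745.4019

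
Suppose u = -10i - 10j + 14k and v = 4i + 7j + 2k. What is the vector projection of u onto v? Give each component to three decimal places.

(-4.754, -8.319, -2.377)

u · v = (-10)·4 + (-10)·7 + 14·2 = -40 - 70 + 28 = -82
|v|² = 16 + 49 + 4 = 69
proj_v u = (-82/69) · (4, 7, 2) ≈ (-4.754, -8.319, -2.377)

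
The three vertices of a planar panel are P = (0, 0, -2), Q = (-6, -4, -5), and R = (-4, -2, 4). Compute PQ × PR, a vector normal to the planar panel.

(-30, 48, -4)

PQ = (-6, -4, -3)
PR = (-4, -2, 6)
i: (-4)·6 - (-3)·(-2) = -24 - 6 = -30
j: (-3)·(-4) - (-6)·6 = 12 - (-36) = 48
k: (-6)·(-2) - (-4)·(-4) = 12 - 16 = -4
PQ × PR = (-30, 48, -4)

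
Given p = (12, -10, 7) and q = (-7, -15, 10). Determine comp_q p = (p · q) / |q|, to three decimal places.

p · q = 12·(-7) + (-10)·(-15) + 7·10 = -84 + 150 + 70 = 136
|q| = √(49 + 225 + 100) = √374 ≈ 19.3391
comp_q p = 136 / √374 ≈ 7.032

7.032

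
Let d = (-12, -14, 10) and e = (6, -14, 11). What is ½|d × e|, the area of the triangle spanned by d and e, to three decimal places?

158.559

i: (-14)·11 - 10·(-14) = -154 - (-140) = -14
j: 10·6 - (-12)·11 = 60 - (-132) = 192
k: (-12)·(-14) - (-14)·6 = 168 - (-84) = 252
d × e = (-14, 192, 252)
|d × e| = √((-14)² + 192² + 252²) = √100564 ≈ 317.1183
area = ½ · 317.1183 ≈ 158.559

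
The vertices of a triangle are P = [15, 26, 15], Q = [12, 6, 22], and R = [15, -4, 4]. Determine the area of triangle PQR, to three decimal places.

220.278

PQ = (-3, -20, 7),  PR = (0, -30, -11)
i: (-20)·(-11) - 7·(-30) = 220 - (-210) = 430
j: 7·0 - (-3)·(-11) = 0 - 33 = -33
k: (-3)·(-30) - (-20)·0 = 90 - 0 = 90
PQ × PR = (430, -33, 90)
|PQ × PR| = √194089 ≈ 440.5553
area = ½ · 440.5553 ≈ 220.278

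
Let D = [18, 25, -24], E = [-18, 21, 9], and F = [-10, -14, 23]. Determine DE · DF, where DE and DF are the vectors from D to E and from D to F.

DE = E − D = (-36, -4, 33)
DF = F − D = (-28, -39, 47)
DE · DF = (-36)·(-28) + (-4)·(-39) + 33·47 = 1008 + 156 + 1551 = 2715

2715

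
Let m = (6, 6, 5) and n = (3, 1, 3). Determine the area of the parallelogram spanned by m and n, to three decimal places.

i: 6·3 - 5·1 = 18 - 5 = 13
j: 5·3 - 6·3 = 15 - 18 = -3
k: 6·1 - 6·3 = 6 - 18 = -12
m × n = (13, -3, -12)
|m × n| = √(13² + (-3)² + (-12)²) = √322 ≈ 17.9444

17.944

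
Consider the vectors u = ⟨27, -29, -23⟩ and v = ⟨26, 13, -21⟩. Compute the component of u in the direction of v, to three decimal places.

u · v = 27·26 + (-29)·13 + (-23)·(-21) = 702 - 377 + 483 = 808
|v| = √(676 + 169 + 441) = √1286 ≈ 35.8608
comp_v u = 808 / √1286 ≈ 22.532

22.532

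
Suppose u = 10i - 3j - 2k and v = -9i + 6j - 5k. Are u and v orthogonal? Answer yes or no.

no

u · v = 10·(-9) + (-3)·6 + (-2)·(-5) = -90 - 18 + 10 = -98
Nonzero, so the vectors are not orthogonal.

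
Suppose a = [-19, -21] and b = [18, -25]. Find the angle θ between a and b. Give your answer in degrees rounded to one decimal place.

a · b = (-19)·18 + (-21)·(-25) = -342 + 525 = 183
|a|² = 361 + 441 = 802,  |a| = √802 ≈ 28.319605
|b|² = 324 + 625 = 949,  |b| = √949 ≈ 30.805844
cos θ = 183 / (28.319605 · 30.805844) ≈ 0.20976
θ = arccos(0.20976) ≈ 77.9°

77.9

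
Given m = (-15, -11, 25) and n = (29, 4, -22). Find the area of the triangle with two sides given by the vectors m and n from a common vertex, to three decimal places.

i: (-11)·(-22) - 25·4 = 242 - 100 = 142
j: 25·29 - (-15)·(-22) = 725 - 330 = 395
k: (-15)·4 - (-11)·29 = -60 - (-319) = 259
m × n = (142, 395, 259)
|m × n| = √(142² + 395² + 259²) = √243270 ≈ 493.2241
area = ½ · 493.2241 ≈ 246.612

246.612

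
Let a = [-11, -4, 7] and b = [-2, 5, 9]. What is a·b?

a · b = (-11)·(-2) + (-4)·5 + 7·9 = 22 - 20 + 63 = 65

65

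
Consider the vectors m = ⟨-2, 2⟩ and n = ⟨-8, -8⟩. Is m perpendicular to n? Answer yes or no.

m · n = (-2)·(-8) + 2·(-8) = 16 - 16 = 0
Zero, so the vectors are orthogonal.

yes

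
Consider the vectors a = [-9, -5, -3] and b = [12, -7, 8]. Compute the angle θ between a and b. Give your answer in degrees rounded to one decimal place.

124.3

a · b = (-9)·12 + (-5)·(-7) + (-3)·8 = -108 + 35 - 24 = -97
|a|² = 81 + 25 + 9 = 115,  |a| = √115 ≈ 10.723805
|b|² = 144 + 49 + 64 = 257,  |b| = √257 ≈ 16.031220
cos θ = -97 / (10.723805 · 16.031220) ≈ -0.56423
θ = arccos(-0.56423) ≈ 124.3°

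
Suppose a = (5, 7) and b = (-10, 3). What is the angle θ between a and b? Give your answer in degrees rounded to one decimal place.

a · b = 5·(-10) + 7·3 = -50 + 21 = -29
|a|² = 25 + 49 = 74,  |a| = √74 ≈ 8.602325
|b|² = 100 + 9 = 109,  |b| = √109 ≈ 10.440307
cos θ = -29 / (8.602325 · 10.440307) ≈ -0.32290
θ = arccos(-0.32290) ≈ 108.8°

108.8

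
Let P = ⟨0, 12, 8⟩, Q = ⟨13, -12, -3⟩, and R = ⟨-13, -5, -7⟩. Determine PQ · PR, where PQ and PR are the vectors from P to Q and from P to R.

404

PQ = Q − P = (13, -24, -11)
PR = R − P = (-13, -17, -15)
PQ · PR = 13·(-13) + (-24)·(-17) + (-11)·(-15) = -169 + 408 + 165 = 404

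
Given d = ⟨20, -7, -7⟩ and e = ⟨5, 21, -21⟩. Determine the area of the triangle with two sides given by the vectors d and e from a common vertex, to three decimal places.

i: (-7)·(-21) - (-7)·21 = 147 - (-147) = 294
j: (-7)·5 - 20·(-21) = -35 - (-420) = 385
k: 20·21 - (-7)·5 = 420 - (-35) = 455
d × e = (294, 385, 455)
|d × e| = √(294² + 385² + 455²) = √441686 ≈ 664.5946
area = ½ · 664.5946 ≈ 332.297

332.297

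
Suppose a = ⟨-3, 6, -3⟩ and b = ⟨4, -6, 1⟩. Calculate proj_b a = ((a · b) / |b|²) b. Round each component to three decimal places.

(-3.849, 5.774, -0.962)

a · b = (-3)·4 + 6·(-6) + (-3)·1 = -12 - 36 - 3 = -51
|b|² = 16 + 36 + 1 = 53
proj_b a = (-51/53) · (4, -6, 1) ≈ (-3.849, 5.774, -0.962)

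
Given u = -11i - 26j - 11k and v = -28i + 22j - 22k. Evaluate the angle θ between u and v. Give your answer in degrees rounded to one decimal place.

91.0

u · v = (-11)·(-28) + (-26)·22 + (-11)·(-22) = 308 - 572 + 242 = -22
|u|² = 121 + 676 + 121 = 918,  |u| = √918 ≈ 30.298515
|v|² = 784 + 484 + 484 = 1752,  |v| = √1752 ≈ 41.856899
cos θ = -22 / (30.298515 · 41.856899) ≈ -0.01735
θ = arccos(-0.01735) ≈ 91.0°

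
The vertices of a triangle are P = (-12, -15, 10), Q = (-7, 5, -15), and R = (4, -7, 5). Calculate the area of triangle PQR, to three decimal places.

PQ = (5, 20, -25),  PR = (16, 8, -5)
i: 20·(-5) - (-25)·8 = -100 - (-200) = 100
j: (-25)·16 - 5·(-5) = -400 - (-25) = -375
k: 5·8 - 20·16 = 40 - 320 = -280
PQ × PR = (100, -375, -280)
|PQ × PR| = √229025 ≈ 478.5656
area = ½ · 478.5656 ≈ 239.283

239.283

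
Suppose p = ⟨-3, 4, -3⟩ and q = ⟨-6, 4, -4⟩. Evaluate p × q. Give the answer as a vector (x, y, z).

(-4, 6, 12)

i: 4·(-4) - (-3)·4 = -16 - (-12) = -4
j: (-3)·(-6) - (-3)·(-4) = 18 - 12 = 6
k: (-3)·4 - 4·(-6) = -12 - (-24) = 12
p × q = (-4, 6, 12)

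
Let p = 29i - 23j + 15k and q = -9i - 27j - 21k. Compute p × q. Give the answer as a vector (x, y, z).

i: (-23)·(-21) - 15·(-27) = 483 - (-405) = 888
j: 15·(-9) - 29·(-21) = -135 - (-609) = 474
k: 29·(-27) - (-23)·(-9) = -783 - 207 = -990
p × q = (888, 474, -990)

(888, 474, -990)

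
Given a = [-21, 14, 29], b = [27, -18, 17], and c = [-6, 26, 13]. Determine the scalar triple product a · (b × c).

b × c:
i: (-18)·13 - 17·26 = -234 - 442 = -676
j: 17·(-6) - 27·13 = -102 - 351 = -453
k: 27·26 - (-18)·(-6) = 702 - 108 = 594
b × c = (-676, -453, 594)
a · (b × c) = (-21)·(-676) + 14·(-453) + 29·594 = 14196 - 6342 + 17226 = 25080

25080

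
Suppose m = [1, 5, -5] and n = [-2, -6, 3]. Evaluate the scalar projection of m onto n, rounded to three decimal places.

m · n = 1·(-2) + 5·(-6) + (-5)·3 = -2 - 30 - 15 = -47
|n| = √(4 + 36 + 9) = √49 ≈ 7.0000
comp_n m = -47 / √49 ≈ -6.714

-6.714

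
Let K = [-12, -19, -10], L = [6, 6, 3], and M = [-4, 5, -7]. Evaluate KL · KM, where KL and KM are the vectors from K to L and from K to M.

KL = L − K = (18, 25, 13)
KM = M − K = (8, 24, 3)
KL · KM = 18·8 + 25·24 + 13·3 = 144 + 600 + 39 = 783

783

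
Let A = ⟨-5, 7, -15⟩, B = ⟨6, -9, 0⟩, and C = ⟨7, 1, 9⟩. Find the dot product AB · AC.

AB = B − A = (11, -16, 15)
AC = C − A = (12, -6, 24)
AB · AC = 11·12 + (-16)·(-6) + 15·24 = 132 + 96 + 360 = 588

588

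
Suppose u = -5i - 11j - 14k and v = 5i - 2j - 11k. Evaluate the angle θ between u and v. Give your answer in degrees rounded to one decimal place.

u · v = (-5)·5 + (-11)·(-2) + (-14)·(-11) = -25 + 22 + 154 = 151
|u|² = 25 + 121 + 196 = 342,  |u| = √342 ≈ 18.493242
|v|² = 25 + 4 + 121 = 150,  |v| = √150 ≈ 12.247449
cos θ = 151 / (18.493242 · 12.247449) ≈ 0.66668
θ = arccos(0.66668) ≈ 48.2°

48.2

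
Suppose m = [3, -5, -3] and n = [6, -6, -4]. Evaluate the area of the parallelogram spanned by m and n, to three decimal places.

i: (-5)·(-4) - (-3)·(-6) = 20 - 18 = 2
j: (-3)·6 - 3·(-4) = -18 - (-12) = -6
k: 3·(-6) - (-5)·6 = -18 - (-30) = 12
m × n = (2, -6, 12)
|m × n| = √(2² + (-6)² + 12²) = √184 ≈ 13.5647

13.565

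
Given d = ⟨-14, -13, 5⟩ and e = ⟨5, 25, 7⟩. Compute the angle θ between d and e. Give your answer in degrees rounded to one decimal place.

d · e = (-14)·5 + (-13)·25 + 5·7 = -70 - 325 + 35 = -360
|d|² = 196 + 169 + 25 = 390,  |d| = √390 ≈ 19.748418
|e|² = 25 + 625 + 49 = 699,  |e| = √699 ≈ 26.438608
cos θ = -360 / (19.748418 · 26.438608) ≈ -0.68950
θ = arccos(-0.68950) ≈ 133.6°

133.6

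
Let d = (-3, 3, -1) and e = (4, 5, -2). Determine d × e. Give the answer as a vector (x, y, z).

(-1, -10, -27)

i: 3·(-2) - (-1)·5 = -6 - (-5) = -1
j: (-1)·4 - (-3)·(-2) = -4 - 6 = -10
k: (-3)·5 - 3·4 = -15 - 12 = -27
d × e = (-1, -10, -27)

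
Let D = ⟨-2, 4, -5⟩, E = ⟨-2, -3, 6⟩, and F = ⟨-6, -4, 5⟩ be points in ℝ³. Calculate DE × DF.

(18, -44, -28)

DE = (0, -7, 11)
DF = (-4, -8, 10)
i: (-7)·10 - 11·(-8) = -70 - (-88) = 18
j: 11·(-4) - 0·10 = -44 - 0 = -44
k: 0·(-8) - (-7)·(-4) = 0 - 28 = -28
DE × DF = (18, -44, -28)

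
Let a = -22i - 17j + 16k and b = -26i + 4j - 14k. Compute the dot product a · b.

280

a · b = (-22)·(-26) + (-17)·4 + 16·(-14) = 572 - 68 - 224 = 280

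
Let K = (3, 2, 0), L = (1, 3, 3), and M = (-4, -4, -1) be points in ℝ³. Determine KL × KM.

KL = (-2, 1, 3)
KM = (-7, -6, -1)
i: 1·(-1) - 3·(-6) = -1 - (-18) = 17
j: 3·(-7) - (-2)·(-1) = -21 - 2 = -23
k: (-2)·(-6) - 1·(-7) = 12 - (-7) = 19
KL × KM = (17, -23, 19)

(17, -23, 19)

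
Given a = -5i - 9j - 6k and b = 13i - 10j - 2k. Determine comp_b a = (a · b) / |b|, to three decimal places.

a · b = (-5)·13 + (-9)·(-10) + (-6)·(-2) = -65 + 90 + 12 = 37
|b| = √(169 + 100 + 4) = √273 ≈ 16.5227
comp_b a = 37 / √273 ≈ 2.239

2.239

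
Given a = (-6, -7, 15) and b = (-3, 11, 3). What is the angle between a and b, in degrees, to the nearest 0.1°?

a · b = (-6)·(-3) + (-7)·11 + 15·3 = 18 - 77 + 45 = -14
|a|² = 36 + 49 + 225 = 310,  |a| = √310 ≈ 17.606817
|b|² = 9 + 121 + 9 = 139,  |b| = √139 ≈ 11.789826
cos θ = -14 / (17.606817 · 11.789826) ≈ -0.06744
θ = arccos(-0.06744) ≈ 93.9°

93.9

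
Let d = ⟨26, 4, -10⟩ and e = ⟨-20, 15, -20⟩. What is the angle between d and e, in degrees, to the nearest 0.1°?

106.8

d · e = 26·(-20) + 4·15 + (-10)·(-20) = -520 + 60 + 200 = -260
|d|² = 676 + 16 + 100 = 792,  |d| = √792 ≈ 28.142495
|e|² = 400 + 225 + 400 = 1025,  |e| = √1025 ≈ 32.015621
cos θ = -260 / (28.142495 · 32.015621) ≈ -0.28857
θ = arccos(-0.28857) ≈ 106.8°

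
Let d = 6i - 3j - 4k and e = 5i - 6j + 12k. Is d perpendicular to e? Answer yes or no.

yes

d · e = 6·5 + (-3)·(-6) + (-4)·12 = 30 + 18 - 48 = 0
Zero, so the vectors are orthogonal.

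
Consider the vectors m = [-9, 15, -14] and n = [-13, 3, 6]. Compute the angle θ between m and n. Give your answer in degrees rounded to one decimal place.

76.2

m · n = (-9)·(-13) + 15·3 + (-14)·6 = 117 + 45 - 84 = 78
|m|² = 81 + 225 + 196 = 502,  |m| = √502 ≈ 22.405357
|n|² = 169 + 9 + 36 = 214,  |n| = √214 ≈ 14.628739
cos θ = 78 / (22.405357 · 14.628739) ≈ 0.23798
θ = arccos(0.23798) ≈ 76.2°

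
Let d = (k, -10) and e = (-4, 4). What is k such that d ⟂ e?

d · e = k·(-4) + (-10)·4 = -40 - 4k
Set equal to 0: -4k = 40, so k = -10.

-10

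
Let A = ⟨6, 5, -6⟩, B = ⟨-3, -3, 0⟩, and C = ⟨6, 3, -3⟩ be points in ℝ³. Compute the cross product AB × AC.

(-12, 27, 18)

AB = (-9, -8, 6)
AC = (0, -2, 3)
i: (-8)·3 - 6·(-2) = -24 - (-12) = -12
j: 6·0 - (-9)·3 = 0 - (-27) = 27
k: (-9)·(-2) - (-8)·0 = 18 - 0 = 18
AB × AC = (-12, 27, 18)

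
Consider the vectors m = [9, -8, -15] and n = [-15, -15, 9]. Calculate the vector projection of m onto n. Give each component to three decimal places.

(4.237, 4.237, -2.542)

m · n = 9·(-15) + (-8)·(-15) + (-15)·9 = -135 + 120 - 135 = -150
|n|² = 225 + 225 + 81 = 531
proj_n m = (-150/531) · (-15, -15, 9) ≈ (4.237, 4.237, -2.542)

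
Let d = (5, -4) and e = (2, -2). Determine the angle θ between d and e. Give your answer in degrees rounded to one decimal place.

6.3

d · e = 5·2 + (-4)·(-2) = 10 + 8 = 18
|d|² = 25 + 16 = 41,  |d| = √41 ≈ 6.403124
|e|² = 4 + 4 = 8,  |e| = √8 ≈ 2.828427
cos θ = 18 / (6.403124 · 2.828427) ≈ 0.99388
θ = arccos(0.99388) ≈ 6.3°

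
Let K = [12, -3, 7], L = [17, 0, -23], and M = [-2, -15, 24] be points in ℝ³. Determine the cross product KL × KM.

KL = (5, 3, -30)
KM = (-14, -12, 17)
i: 3·17 - (-30)·(-12) = 51 - 360 = -309
j: (-30)·(-14) - 5·17 = 420 - 85 = 335
k: 5·(-12) - 3·(-14) = -60 - (-42) = -18
KL × KM = (-309, 335, -18)

(-309, 335, -18)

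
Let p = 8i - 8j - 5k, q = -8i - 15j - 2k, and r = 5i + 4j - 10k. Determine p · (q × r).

1769

q × r:
i: (-15)·(-10) - (-2)·4 = 150 - (-8) = 158
j: (-2)·5 - (-8)·(-10) = -10 - 80 = -90
k: (-8)·4 - (-15)·5 = -32 - (-75) = 43
q × r = (158, -90, 43)
p · (q × r) = 8·158 + (-8)·(-90) + (-5)·43 = 1264 + 720 - 215 = 1769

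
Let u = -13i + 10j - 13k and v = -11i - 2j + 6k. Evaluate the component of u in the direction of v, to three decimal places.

u · v = (-13)·(-11) + 10·(-2) + (-13)·6 = 143 - 20 - 78 = 45
|v| = √(121 + 4 + 36) = √161 ≈ 12.6886
comp_v u = 45 / √161 ≈ 3.546

3.546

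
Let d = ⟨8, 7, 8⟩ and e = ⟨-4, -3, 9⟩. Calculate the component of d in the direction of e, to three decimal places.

d · e = 8·(-4) + 7·(-3) + 8·9 = -32 - 21 + 72 = 19
|e| = √(16 + 9 + 81) = √106 ≈ 10.2956
comp_e d = 19 / √106 ≈ 1.845

1.845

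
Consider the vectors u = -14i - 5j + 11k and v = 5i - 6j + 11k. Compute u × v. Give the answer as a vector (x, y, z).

(11, 209, 109)

i: (-5)·11 - 11·(-6) = -55 - (-66) = 11
j: 11·5 - (-14)·11 = 55 - (-154) = 209
k: (-14)·(-6) - (-5)·5 = 84 - (-25) = 109
u × v = (11, 209, 109)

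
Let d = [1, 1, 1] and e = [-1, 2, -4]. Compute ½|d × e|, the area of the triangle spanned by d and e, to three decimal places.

i: 1·(-4) - 1·2 = -4 - 2 = -6
j: 1·(-1) - 1·(-4) = -1 - (-4) = 3
k: 1·2 - 1·(-1) = 2 - (-1) = 3
d × e = (-6, 3, 3)
|d × e| = √((-6)² + 3² + 3²) = √54 ≈ 7.3485
area = ½ · 7.3485 ≈ 3.674

3.674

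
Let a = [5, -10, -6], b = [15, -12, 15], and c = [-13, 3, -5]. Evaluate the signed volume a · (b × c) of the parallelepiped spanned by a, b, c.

1941

b × c:
i: (-12)·(-5) - 15·3 = 60 - 45 = 15
j: 15·(-13) - 15·(-5) = -195 - (-75) = -120
k: 15·3 - (-12)·(-13) = 45 - 156 = -111
b × c = (15, -120, -111)
a · (b × c) = 5·15 + (-10)·(-120) + (-6)·(-111) = 75 + 1200 + 666 = 1941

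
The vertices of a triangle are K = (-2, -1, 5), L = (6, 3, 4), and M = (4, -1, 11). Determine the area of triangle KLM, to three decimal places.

KL = (8, 4, -1),  KM = (6, 0, 6)
i: 4·6 - (-1)·0 = 24 - 0 = 24
j: (-1)·6 - 8·6 = -6 - 48 = -54
k: 8·0 - 4·6 = 0 - 24 = -24
KL × KM = (24, -54, -24)
|KL × KM| = √4068 ≈ 63.7809
area = ½ · 63.7809 ≈ 31.890

31.890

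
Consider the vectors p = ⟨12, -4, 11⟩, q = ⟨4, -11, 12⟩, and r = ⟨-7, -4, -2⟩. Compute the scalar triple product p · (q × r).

121

q × r:
i: (-11)·(-2) - 12·(-4) = 22 - (-48) = 70
j: 12·(-7) - 4·(-2) = -84 - (-8) = -76
k: 4·(-4) - (-11)·(-7) = -16 - 77 = -93
q × r = (70, -76, -93)
p · (q × r) = 12·70 + (-4)·(-76) + 11·(-93) = 840 + 304 - 1023 = 121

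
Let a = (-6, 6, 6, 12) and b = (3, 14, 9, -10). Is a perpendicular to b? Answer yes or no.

a · b = (-6)·3 + 6·14 + 6·9 + 12·(-10) = -18 + 84 + 54 - 120 = 0
Zero, so the vectors are orthogonal.

yes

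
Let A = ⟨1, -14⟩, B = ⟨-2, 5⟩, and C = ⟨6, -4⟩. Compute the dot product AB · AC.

AB = B − A = (-3, 19)
AC = C − A = (5, 10)
AB · AC = (-3)·5 + 19·10 = -15 + 190 = 175

175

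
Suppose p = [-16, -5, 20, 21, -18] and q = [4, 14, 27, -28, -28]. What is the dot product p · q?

322

p · q = (-16)·4 + (-5)·14 + 20·27 + 21·(-28) + (-18)·(-28) = -64 - 70 + 540 - 588 + 504 = 322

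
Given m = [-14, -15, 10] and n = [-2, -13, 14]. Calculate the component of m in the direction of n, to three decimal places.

18.897

m · n = (-14)·(-2) + (-15)·(-13) + 10·14 = 28 + 195 + 140 = 363
|n| = √(4 + 169 + 196) = √369 ≈ 19.2094
comp_n m = 363 / √369 ≈ 18.897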